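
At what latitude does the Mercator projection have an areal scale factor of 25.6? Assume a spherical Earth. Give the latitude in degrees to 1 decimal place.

Mercator areal scale is sec²φ.
sec²φ = 25.6  ⇒  cos²φ = 0.03906  ⇒  cos φ = 0.1976.
φ = arccos(0.1976) ≈ 78.6°.

78.6°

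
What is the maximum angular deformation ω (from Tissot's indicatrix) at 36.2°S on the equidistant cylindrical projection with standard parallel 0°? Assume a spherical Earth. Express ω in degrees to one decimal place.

12.3°

In the plate carrée (x = Rλ, y = Rφ), meridians are true-scale (h = 1) and parallels are stretched by k = sec φ.
At 36.2°: h = 1.000, k = 1.239; principal scales a = 1.239, b = 1.000.
sin(ω/2) = (a − b)/(a + b) = 0.2392/2.239 = 0.1068, so ω = 2 arcsin(0.1068) ≈ 12.3°.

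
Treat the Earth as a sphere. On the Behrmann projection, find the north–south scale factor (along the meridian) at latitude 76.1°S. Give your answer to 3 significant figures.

0.277

Behrmann is a cylindrical equal-area projection with standard parallels at ±30°. For cylindrical equal-area with standard parallel φ₀, h = cos φ / cos φ₀ and k = cos φ₀ / cos φ, so h·k = 1.
h = cos 76.1° / cos 30° = 0.2402/0.8660 = 0.2774.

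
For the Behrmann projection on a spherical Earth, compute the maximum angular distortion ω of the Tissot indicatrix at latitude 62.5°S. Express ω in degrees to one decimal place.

The Behrmann projection is cylindrical equal-area with φ₀ = 30°. Cylindrical equal-area (φ₀ = 30°): h = cos φ / cos 30° along meridians, k = cos 30° / cos φ along parallels; h·k = 1.
At 62.5°: h = 0.5332, k = 1.876; principal scales a = 1.876, b = 0.5332.
sin(ω/2) = (a − b)/(a + b) = 1.342/2.409 = 0.5573, so ω = 2 arcsin(0.5573) ≈ 67.7°.

67.7°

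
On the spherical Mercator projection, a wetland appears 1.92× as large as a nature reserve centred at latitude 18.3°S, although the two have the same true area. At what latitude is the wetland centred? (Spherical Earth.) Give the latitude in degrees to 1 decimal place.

For equal true areas on Mercator, apparent areas scale as sec²φ, so the ratio is cos²φ₂ / cos²φ₁.
cos²φ₂ / cos²φ₁ = 1.92  ⇒  cos φ₁ = cos 18.3° / √1.92 = 0.9494/1.386 = 0.6852.
φ₁ = arccos(0.6852) ≈ 46.7°.

46.7°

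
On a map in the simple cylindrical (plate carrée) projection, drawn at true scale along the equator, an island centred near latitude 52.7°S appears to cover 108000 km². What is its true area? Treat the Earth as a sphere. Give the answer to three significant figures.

65400 km²

In the plate carrée (x = Rλ, y = Rφ), meridians are true-scale (h = 1) and parallels are stretched by k = sec φ.
Areal scale = h·k = 1 × sec φ; at 52.7°, h = 1.000, k = 1.650, so h·k = 1.650.
True area = apparent / (areal scale) = 108000 / 1.650 ≈ 65400 km².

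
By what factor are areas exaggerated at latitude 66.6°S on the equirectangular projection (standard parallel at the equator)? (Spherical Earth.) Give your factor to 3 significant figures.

For the equirectangular projection with φ₀ = 0 (plate carrée), h = 1 along meridians and k = sec φ along parallels.
Areal scale = h·k = 1 × sec φ; at 66.6°, h = 1.000, k = 2.518, so h·k = 2.518.

2.52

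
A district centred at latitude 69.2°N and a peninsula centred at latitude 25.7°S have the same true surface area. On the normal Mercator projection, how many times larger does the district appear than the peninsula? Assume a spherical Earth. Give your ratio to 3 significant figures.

6.44

Mercator is conformal with k = sec φ, so areal scale = k² = sec²φ.
At 69.2°: sec²(69.2°) = 1/0.3551² = 7.930.
At 25.7°: sec²(25.7°) = 1/0.9011² = 1.232.
Ratio = 7.930/1.232 = cos²(25.7°)/cos²(69.2°) ≈ 6.44.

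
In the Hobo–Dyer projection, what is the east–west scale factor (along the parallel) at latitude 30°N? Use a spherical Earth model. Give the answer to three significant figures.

The Hobo–Dyer projection is cylindrical equal-area with φ₀ = 37.5°. For cylindrical equal-area with standard parallel φ₀, h = cos φ / cos φ₀ and k = cos φ₀ / cos φ, so h·k = 1.
k = cos 37.5° / cos 30° = 0.7934/0.8660 = 0.9161.

0.916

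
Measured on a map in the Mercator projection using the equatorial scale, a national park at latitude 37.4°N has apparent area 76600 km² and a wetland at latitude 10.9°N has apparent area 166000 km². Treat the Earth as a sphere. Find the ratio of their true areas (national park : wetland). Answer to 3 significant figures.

0.302

On Mercator the areal scale is sec²φ, so true area = apparent × cos²φ.
True area of national park: 76600 × cos²(37.4°) = 76600 × 0.6311 = 48340 km².
True area of wetland: 166000 × cos²(10.9°) = 166000 × 0.9642 = 160100 km².
Ratio = 48340 / 160100 ≈ 0.302.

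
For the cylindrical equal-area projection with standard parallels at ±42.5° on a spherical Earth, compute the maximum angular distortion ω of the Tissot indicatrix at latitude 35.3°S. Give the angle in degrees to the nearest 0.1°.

11.6°

Cylindrical equal-area (φ₀ = 42.5°): h = cos φ / cos 42.5° along meridians, k = cos 42.5° / cos φ along parallels; h·k = 1.
At 35.3°: h = 1.107, k = 0.9034; principal scales a = 1.107, b = 0.9034.
sin(ω/2) = (a − b)/(a + b) = 0.2036/2.010 = 0.1013, so ω = 2 arcsin(0.1013) ≈ 11.6°.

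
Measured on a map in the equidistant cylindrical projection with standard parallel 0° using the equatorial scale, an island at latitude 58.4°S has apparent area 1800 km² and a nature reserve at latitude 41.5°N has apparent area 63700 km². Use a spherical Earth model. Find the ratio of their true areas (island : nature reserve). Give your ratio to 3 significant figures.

0.0198

On the plate carrée, areal scale = h·k = 1 × sec φ, so true area = apparent × cos φ.
True area of island: 1800 × cos(58.4°) = 1800 × 0.5240 = 943.2 km².
True area of nature reserve: 63700 × cos(41.5°) = 63700 × 0.7490 = 47710 km².
Ratio = 943.2 / 47710 ≈ 0.0198.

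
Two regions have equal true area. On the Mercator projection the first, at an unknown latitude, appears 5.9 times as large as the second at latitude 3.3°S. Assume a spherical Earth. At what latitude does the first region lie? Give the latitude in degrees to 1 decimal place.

Mercator areal scale is sec²φ, so apparent-area ratio = sec²φ₁ / sec²φ₂ = cos²φ₂ / cos²φ₁.
cos²φ₂ / cos²φ₁ = 5.9  ⇒  cos φ₁ = cos 3.3° / √5.9 = 0.9983/2.429 = 0.4110.
φ₁ = arccos(0.4110) ≈ 65.7°.

65.7°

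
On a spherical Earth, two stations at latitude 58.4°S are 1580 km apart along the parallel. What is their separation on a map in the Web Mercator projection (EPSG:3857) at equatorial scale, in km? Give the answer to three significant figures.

3020 km

The Mercator projection is conformal; its linear scale factor is the same in every direction and equals sec φ = 1/cos φ.
Along the parallel, k = sec 58.4° = 1/0.5240 = 1.908.
Map distance = 1580 × 1.908 ≈ 3020 km.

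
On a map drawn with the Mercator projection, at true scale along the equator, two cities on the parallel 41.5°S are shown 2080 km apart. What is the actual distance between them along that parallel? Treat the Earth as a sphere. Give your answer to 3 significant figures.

The Mercator projection is conformal; its linear scale factor is the same in every direction and equals sec φ = 1/cos φ.
Along the parallel at 41.5°, map distances are exaggerated by k = sec 41.5° = 1.335.
True distance = 2080 / 1.335 = 2080 × cos 41.5° ≈ 1560 km.

1560 km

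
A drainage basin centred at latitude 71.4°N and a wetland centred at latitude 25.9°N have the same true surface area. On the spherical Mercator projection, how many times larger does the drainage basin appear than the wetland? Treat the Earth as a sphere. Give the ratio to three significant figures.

7.95

Mercator areal scale is sec²φ.
At 71.4°: sec²(71.4°) = 1/0.3190² = 9.829.
At 25.9°: sec²(25.9°) = 1/0.8996² = 1.236.
Ratio = 9.829/1.236 = cos²(25.9°)/cos²(71.4°) ≈ 7.95.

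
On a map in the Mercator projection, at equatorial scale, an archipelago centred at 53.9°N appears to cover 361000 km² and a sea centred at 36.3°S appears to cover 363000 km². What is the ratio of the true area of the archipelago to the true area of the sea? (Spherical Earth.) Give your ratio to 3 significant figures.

Mercator's areal exaggeration is sec²φ; hence true area = (apparent area) · cos²φ.
True area of archipelago: 361000 × cos²(53.9°) = 361000 × 0.3472 = 125300 km².
True area of sea: 363000 × cos²(36.3°) = 363000 × 0.6495 = 235800 km².
Ratio = 125300 / 235800 ≈ 0.532.

0.532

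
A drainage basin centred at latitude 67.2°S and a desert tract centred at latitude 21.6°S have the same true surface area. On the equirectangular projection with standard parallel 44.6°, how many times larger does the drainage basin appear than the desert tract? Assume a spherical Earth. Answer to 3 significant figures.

2.40

The equidistant cylindrical projection with φ₀ = 44.6° has h = 1 (meridians true) and k = cos φ₀ / cos φ along parallels.
Areal scale at 67.2°: h·k = 1.000 × 1.837 = 1.837.
Areal scale at 21.6°: h·k = 1.000 × 0.7658 = 0.7658.
Ratio = 1.837/0.7658 ≈ 2.40.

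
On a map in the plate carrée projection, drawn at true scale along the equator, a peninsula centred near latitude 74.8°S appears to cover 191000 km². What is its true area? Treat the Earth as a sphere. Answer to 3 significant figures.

In the plate carrée (x = Rλ, y = Rφ), meridians are true-scale (h = 1) and parallels are stretched by k = sec φ.
Areal scale = h·k = 1 × sec φ; at 74.8°, h = 1.000, k = 3.814, so h·k = 3.814.
True area = apparent / (areal scale) = 191000 / 3.814 ≈ 50100 km².

50100 km²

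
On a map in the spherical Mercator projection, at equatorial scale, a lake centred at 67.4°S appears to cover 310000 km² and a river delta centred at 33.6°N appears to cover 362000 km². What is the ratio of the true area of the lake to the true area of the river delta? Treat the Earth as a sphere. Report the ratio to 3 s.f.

0.182

Since Mercator area scale is 1/cos²φ, the true area equals the apparent area multiplied by cos²φ.
True area of lake: 310000 × cos²(67.4°) = 310000 × 0.1477 = 45780 km².
True area of river delta: 362000 × cos²(33.6°) = 362000 × 0.6938 = 251100 km².
Ratio = 45780 / 251100 ≈ 0.182.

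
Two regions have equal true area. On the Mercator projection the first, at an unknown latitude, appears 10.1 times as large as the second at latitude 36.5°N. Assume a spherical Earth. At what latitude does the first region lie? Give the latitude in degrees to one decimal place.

75.3°

Mercator areal scale is sec²φ, so apparent-area ratio = sec²φ₁ / sec²φ₂ = cos²φ₂ / cos²φ₁.
cos²φ₂ / cos²φ₁ = 10.1  ⇒  cos φ₁ = cos 36.5° / √10.1 = 0.8039/3.178 = 0.2529.
φ₁ = arccos(0.2529) ≈ 75.3°.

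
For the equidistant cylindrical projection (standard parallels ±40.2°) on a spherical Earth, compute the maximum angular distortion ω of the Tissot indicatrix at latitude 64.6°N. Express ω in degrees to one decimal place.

32.6°

In the equirectangular projection with standard parallel φ₀ = 40.2° (x = Rλ cos φ₀, y = Rφ), meridians are true-scale (h = 1) and the parallel scale is k = cos φ₀ / cos φ.
At 64.6°: h = 1.000, k = 1.781; principal scales a = 1.781, b = 1.000.
sin(ω/2) = (a − b)/(a + b) = 0.7807/2.781 = 0.2808, so ω = 2 arcsin(0.2808) ≈ 32.6°.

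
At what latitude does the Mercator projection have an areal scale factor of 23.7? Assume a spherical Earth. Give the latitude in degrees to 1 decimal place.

78.1°

Mercator areal scale is sec²φ.
sec²φ = 23.7  ⇒  cos²φ = 0.04219  ⇒  cos φ = 0.2054.
φ = arccos(0.2054) ≈ 78.1°.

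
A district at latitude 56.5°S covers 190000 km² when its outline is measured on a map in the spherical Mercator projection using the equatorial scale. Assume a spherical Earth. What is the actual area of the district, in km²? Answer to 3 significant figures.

Mercator is conformal, so the point scale is isotropic: h = k = sec φ = 1/cos φ.
Areal scale = k² = sec²φ = 1/cos²(56.5°) = 1/0.5519² = 3.283.
True area = apparent / (areal scale) = 190000 / 3.283 ≈ 57900 km².

57900 km²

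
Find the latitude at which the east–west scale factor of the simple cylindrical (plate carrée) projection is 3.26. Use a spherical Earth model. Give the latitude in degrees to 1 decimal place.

72.1°

Plate carrée: h = 1, k = sec φ along parallels.
sec φ = 3.26  ⇒  cos φ = 0.3067  ⇒  φ ≈ 72.1°.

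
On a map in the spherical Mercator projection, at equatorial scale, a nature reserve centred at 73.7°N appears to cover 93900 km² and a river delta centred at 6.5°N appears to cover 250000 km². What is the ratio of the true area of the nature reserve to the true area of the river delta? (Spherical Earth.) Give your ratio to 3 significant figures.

0.0300

Since Mercator area scale is 1/cos²φ, the true area equals the apparent area multiplied by cos²φ.
True area of nature reserve: 93900 × cos²(73.7°) = 93900 × 0.07877 = 7397 km².
True area of river delta: 250000 × cos²(6.5°) = 250000 × 0.9872 = 246800 km².
Ratio = 7397 / 246800 ≈ 0.0300.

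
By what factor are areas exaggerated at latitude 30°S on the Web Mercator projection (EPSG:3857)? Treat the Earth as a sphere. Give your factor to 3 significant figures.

For Mercator, h = k = sec φ (a conformal cylindrical projection has a single point scale, 1/cos φ).
Areal scale = k² = sec²φ = 1/cos²(30°) = 1/0.8660² = 1.333.

1.33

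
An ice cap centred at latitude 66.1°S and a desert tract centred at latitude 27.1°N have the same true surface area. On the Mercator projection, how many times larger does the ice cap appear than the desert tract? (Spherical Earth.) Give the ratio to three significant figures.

4.83

Mercator is conformal with k = sec φ, so areal scale = k² = sec²φ.
At 66.1°: sec²(66.1°) = 1/0.4051² = 6.092.
At 27.1°: sec²(27.1°) = 1/0.8902² = 1.262.
Ratio = 6.092/1.262 = cos²(27.1°)/cos²(66.1°) ≈ 4.83.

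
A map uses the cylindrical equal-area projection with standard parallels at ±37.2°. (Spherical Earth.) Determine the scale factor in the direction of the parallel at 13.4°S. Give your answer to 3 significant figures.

0.819

A cylindrical equal-area projection with standard parallel φ₀ has meridian scale h = cos φ / cos φ₀ and parallel scale k = cos φ₀ / cos φ (so areas are preserved, h·k = 1).
k = cos 37.2° / cos 13.4° = 0.7965/0.9728 = 0.8188.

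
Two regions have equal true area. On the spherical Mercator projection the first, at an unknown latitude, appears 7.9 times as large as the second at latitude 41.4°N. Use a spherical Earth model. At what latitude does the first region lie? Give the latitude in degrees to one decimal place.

Mercator areal scale is sec²φ, so apparent-area ratio = sec²φ₁ / sec²φ₂ = cos²φ₂ / cos²φ₁.
cos²φ₂ / cos²φ₁ = 7.9  ⇒  cos φ₁ = cos 41.4° / √7.9 = 0.7501/2.811 = 0.2669.
φ₁ = arccos(0.2669) ≈ 74.5°.

74.5°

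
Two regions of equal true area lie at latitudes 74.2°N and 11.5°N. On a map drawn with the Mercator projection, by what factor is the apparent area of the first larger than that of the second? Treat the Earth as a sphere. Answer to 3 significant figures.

13.0

Mercator is conformal with k = sec φ, so areal scale = k² = sec²φ.
At 74.2°: sec²(74.2°) = 1/0.2723² = 13.49.
At 11.5°: sec²(11.5°) = 1/0.9799² = 1.041.
Ratio = 13.49/1.041 = cos²(11.5°)/cos²(74.2°) ≈ 13.0.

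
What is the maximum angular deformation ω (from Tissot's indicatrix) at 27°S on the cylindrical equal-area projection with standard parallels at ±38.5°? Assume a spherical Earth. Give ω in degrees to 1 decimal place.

14.8°

Cylindrical equal-area (φ₀ = 38.5°): h = cos φ / cos 38.5° along meridians, k = cos 38.5° / cos φ along parallels; h·k = 1.
At 27°: h = 1.139, k = 0.8783; principal scales a = 1.139, b = 0.8783.
sin(ω/2) = (a − b)/(a + b) = 0.2602/2.017 = 0.1290, so ω = 2 arcsin(0.1290) ≈ 14.8°.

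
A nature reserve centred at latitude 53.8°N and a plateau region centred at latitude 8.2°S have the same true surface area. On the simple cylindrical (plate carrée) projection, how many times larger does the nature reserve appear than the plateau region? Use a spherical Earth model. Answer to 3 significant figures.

For the equirectangular projection with φ₀ = 0 (plate carrée), h = 1 along meridians and k = sec φ along parallels.
Areal scale at 53.8°: h·k = 1.000 × 1.693 = 1.693.
Areal scale at 8.2°: h·k = 1.000 × 1.010 = 1.010.
Ratio = 1.693/1.010 ≈ 1.68.

1.68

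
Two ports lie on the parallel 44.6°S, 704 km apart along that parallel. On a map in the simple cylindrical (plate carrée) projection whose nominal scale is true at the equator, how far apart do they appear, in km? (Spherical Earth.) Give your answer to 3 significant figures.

989 km

In the plate carrée (x = Rλ, y = Rφ), meridians are true-scale (h = 1) and parallels are stretched by k = sec φ.
Along the parallel, k = sec 44.6° = 1/0.7120 = 1.404.
Map distance = 704 × 1.404 ≈ 989 km.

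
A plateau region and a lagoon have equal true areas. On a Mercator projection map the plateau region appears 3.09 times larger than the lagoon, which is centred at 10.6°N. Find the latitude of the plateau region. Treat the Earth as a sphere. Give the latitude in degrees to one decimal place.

56.0°

Mercator areal scale is sec²φ, so apparent-area ratio = sec²φ₁ / sec²φ₂ = cos²φ₂ / cos²φ₁.
cos²φ₂ / cos²φ₁ = 3.09  ⇒  cos φ₁ = cos 10.6° / √3.09 = 0.9829/1.758 = 0.5592.
φ₁ = arccos(0.5592) ≈ 56.0°.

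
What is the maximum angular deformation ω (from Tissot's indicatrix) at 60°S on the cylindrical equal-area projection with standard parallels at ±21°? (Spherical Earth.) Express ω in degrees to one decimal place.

Cylindrical equal-area (φ₀ = 21°): h = cos φ / cos 21° along meridians, k = cos 21° / cos φ along parallels; h·k = 1.
At 60°: h = 0.5356, k = 1.867; principal scales a = 1.867, b = 0.5356.
sin(ω/2) = (a − b)/(a + b) = 1.332/2.403 = 0.5542, so ω = 2 arcsin(0.5542) ≈ 67.3°.

67.3°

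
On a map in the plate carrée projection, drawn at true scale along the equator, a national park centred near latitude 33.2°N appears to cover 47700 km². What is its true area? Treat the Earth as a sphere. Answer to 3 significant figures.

In the plate carrée (x = Rλ, y = Rφ), meridians are true-scale (h = 1) and parallels are stretched by k = sec φ.
Areal scale = h·k = 1 × sec φ; at 33.2°, h = 1.000, k = 1.195, so h·k = 1.195.
True area = apparent / (areal scale) = 47700 / 1.195 ≈ 39900 km².

39900 km²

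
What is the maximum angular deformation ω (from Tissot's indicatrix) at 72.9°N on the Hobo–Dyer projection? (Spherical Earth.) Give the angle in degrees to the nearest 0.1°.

98.7°

The Hobo–Dyer projection is cylindrical equal-area with φ₀ = 37.5°. For cylindrical equal-area with standard parallel φ₀, h = cos φ / cos φ₀ and k = cos φ₀ / cos φ, so h·k = 1.
At 72.9°: h = 0.3706, k = 2.698; principal scales a = 2.698, b = 0.3706.
sin(ω/2) = (a − b)/(a + b) = 2.327/3.069 = 0.7584, so ω = 2 arcsin(0.7584) ≈ 98.7°.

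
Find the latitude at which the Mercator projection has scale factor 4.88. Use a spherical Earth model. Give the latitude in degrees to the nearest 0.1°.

Mercator scale is k = sec φ = 1/cos φ.
1/cos φ = 4.88  ⇒  cos φ = 0.2049  ⇒  φ = arccos(0.2049) ≈ 78.2°.

78.2°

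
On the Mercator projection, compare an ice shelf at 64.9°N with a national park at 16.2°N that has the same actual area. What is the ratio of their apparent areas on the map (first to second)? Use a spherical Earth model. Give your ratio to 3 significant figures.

Mercator is conformal with k = sec φ, so areal scale = k² = sec²φ.
At 64.9°: sec²(64.9°) = 1/0.4242² = 5.557.
At 16.2°: sec²(16.2°) = 1/0.9603² = 1.084.
Ratio = 5.557/1.084 = cos²(16.2°)/cos²(64.9°) ≈ 5.12.

5.12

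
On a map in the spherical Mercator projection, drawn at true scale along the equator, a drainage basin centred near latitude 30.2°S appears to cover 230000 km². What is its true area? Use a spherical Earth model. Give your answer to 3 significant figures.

Mercator is conformal, so the point scale is isotropic: h = k = sec φ = 1/cos φ.
Areal scale = k² = sec²φ = 1/cos²(30.2°) = 1/0.8643² = 1.339.
True area = apparent / (areal scale) = 230000 / 1.339 ≈ 172000 km².

172000 km²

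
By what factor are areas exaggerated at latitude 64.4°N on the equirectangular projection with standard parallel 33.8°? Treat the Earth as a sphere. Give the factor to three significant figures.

1.92

The equidistant cylindrical projection with φ₀ = 33.8° has h = 1 (meridians true) and k = cos φ₀ / cos φ along parallels.
Areal scale = h·k = 1 × cos φ₀ / cos φ; at 64.4°, h = 1.000, k = 1.923, so h·k = 1.923.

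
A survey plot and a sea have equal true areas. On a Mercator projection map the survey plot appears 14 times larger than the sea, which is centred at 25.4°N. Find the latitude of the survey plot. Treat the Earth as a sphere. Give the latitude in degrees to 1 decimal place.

76.0°

On Mercator, (apparent₁)/(apparent₂) = sec²φ₁ / sec²φ₂ when true areas are equal.
cos²φ₂ / cos²φ₁ = 14  ⇒  cos φ₁ = cos 25.4° / √14 = 0.9033/3.742 = 0.2414.
φ₁ = arccos(0.2414) ≈ 76.0°.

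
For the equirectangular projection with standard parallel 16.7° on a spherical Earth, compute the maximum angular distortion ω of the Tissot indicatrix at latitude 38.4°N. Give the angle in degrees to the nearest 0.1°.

The equidistant cylindrical projection with φ₀ = 16.7° has h = 1 (meridians true) and k = cos φ₀ / cos φ along parallels.
At 38.4°: h = 1.000, k = 1.222; principal scales a = 1.222, b = 1.000.
sin(ω/2) = (a − b)/(a + b) = 0.2222/2.222 = 0.09999, so ω = 2 arcsin(0.09999) ≈ 11.5°.

11.5°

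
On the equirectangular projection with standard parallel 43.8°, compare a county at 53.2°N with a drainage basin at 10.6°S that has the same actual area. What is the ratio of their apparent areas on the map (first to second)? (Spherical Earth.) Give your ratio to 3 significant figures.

1.64

The equidistant cylindrical projection with φ₀ = 43.8° has h = 1 (meridians true) and k = cos φ₀ / cos φ along parallels.
Areal scale at 53.2°: h·k = 1.000 × 1.205 = 1.205.
Areal scale at 10.6°: h·k = 1.000 × 0.7343 = 0.7343.
Ratio = 1.205/0.7343 ≈ 1.64.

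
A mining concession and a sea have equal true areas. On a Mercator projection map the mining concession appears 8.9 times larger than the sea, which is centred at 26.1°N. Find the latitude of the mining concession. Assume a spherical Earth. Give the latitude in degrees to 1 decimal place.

72.5°

Mercator areal scale is sec²φ, so apparent-area ratio = sec²φ₁ / sec²φ₂ = cos²φ₂ / cos²φ₁.
cos²φ₂ / cos²φ₁ = 8.9  ⇒  cos φ₁ = cos 26.1° / √8.9 = 0.8980/2.983 = 0.3010.
φ₁ = arccos(0.3010) ≈ 72.5°.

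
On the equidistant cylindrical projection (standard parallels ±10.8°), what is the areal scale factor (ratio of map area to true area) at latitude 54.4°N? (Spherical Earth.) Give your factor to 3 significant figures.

In the equirectangular projection with standard parallel φ₀ = 10.8° (x = Rλ cos φ₀, y = Rφ), meridians are true-scale (h = 1) and the parallel scale is k = cos φ₀ / cos φ.
Areal scale = h·k = 1 × cos φ₀ / cos φ; at 54.4°, h = 1.000, k = 1.687, so h·k = 1.687.

1.69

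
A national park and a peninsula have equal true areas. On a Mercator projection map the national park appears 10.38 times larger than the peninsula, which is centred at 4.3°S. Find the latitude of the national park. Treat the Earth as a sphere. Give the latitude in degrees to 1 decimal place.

72.0°

On Mercator, (apparent₁)/(apparent₂) = sec²φ₁ / sec²φ₂ when true areas are equal.
cos²φ₂ / cos²φ₁ = 10.38  ⇒  cos φ₁ = cos 4.3° / √10.38 = 0.9972/3.222 = 0.3095.
φ₁ = arccos(0.3095) ≈ 72.0°.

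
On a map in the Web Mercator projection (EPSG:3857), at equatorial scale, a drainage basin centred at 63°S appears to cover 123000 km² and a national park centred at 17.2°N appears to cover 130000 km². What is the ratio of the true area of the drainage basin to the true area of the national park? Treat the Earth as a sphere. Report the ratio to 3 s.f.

On Mercator the areal scale is sec²φ, so true area = apparent × cos²φ.
True area of drainage basin: 123000 × cos²(63°) = 123000 × 0.2061 = 25350 km².
True area of national park: 130000 × cos²(17.2°) = 130000 × 0.9126 = 118600 km².
Ratio = 25350 / 118600 ≈ 0.214.

0.214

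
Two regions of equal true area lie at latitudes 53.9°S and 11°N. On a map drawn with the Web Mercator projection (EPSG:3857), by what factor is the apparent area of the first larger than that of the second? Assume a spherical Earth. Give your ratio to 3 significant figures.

2.78

Mercator areal scale is sec²φ.
At 53.9°: sec²(53.9°) = 1/0.5892² = 2.881.
At 11°: sec²(11°) = 1/0.9816² = 1.038.
Ratio = 2.881/1.038 = cos²(11°)/cos²(53.9°) ≈ 2.78.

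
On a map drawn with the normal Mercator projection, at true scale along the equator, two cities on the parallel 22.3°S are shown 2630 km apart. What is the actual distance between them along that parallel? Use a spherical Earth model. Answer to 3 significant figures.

Mercator is conformal, so the point scale is isotropic: h = k = sec φ = 1/cos φ.
Along the parallel at 22.3°, map distances are exaggerated by k = sec 22.3° = 1.081.
True distance = 2630 / 1.081 = 2630 × cos 22.3° ≈ 2430 km.

2430 km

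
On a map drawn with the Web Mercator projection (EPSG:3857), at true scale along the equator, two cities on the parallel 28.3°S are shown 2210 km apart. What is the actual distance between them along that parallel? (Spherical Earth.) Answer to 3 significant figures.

For Mercator, h = k = sec φ (a conformal cylindrical projection has a single point scale, 1/cos φ).
Along the parallel at 28.3°, map distances are exaggerated by k = sec 28.3° = 1.136.
True distance = 2210 / 1.136 = 2210 × cos 28.3° ≈ 1950 km.

1950 km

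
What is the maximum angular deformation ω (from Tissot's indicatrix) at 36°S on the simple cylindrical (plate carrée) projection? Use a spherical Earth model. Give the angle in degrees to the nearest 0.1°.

12.1°

For the equirectangular projection with φ₀ = 0 (plate carrée), h = 1 along meridians and k = sec φ along parallels.
At 36°: h = 1.000, k = 1.236; principal scales a = 1.236, b = 1.000.
sin(ω/2) = (a − b)/(a + b) = 0.2361/2.236 = 0.1056, so ω = 2 arcsin(0.1056) ≈ 12.1°.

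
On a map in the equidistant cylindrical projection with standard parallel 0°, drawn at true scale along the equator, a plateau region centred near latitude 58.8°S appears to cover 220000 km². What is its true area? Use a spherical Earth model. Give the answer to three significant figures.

114000 km²

Plate carrée maps x = Rλ, y = Rφ. The meridian scale is h = 1 and the parallel scale is k = 1/cos φ = sec φ.
Areal scale = h·k = 1 × sec φ; at 58.8°, h = 1.000, k = 1.930, so h·k = 1.930.
True area = apparent / (areal scale) = 220000 / 1.930 ≈ 114000 km².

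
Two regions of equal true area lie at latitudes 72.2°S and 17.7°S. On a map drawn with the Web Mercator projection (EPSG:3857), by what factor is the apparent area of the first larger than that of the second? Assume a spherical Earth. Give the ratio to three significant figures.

9.71

On Mercator, area is exaggerated by sec²φ = 1/cos²φ.
At 72.2°: sec²(72.2°) = 1/0.3057² = 10.70.
At 17.7°: sec²(17.7°) = 1/0.9527² = 1.102.
Ratio = 10.70/1.102 = cos²(17.7°)/cos²(72.2°) ≈ 9.71.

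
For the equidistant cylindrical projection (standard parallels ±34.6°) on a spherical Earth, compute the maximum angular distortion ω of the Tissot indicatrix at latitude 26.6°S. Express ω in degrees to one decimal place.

4.7°

The equidistant cylindrical projection with φ₀ = 34.6° has h = 1 (meridians true) and k = cos φ₀ / cos φ along parallels.
At 26.6°: h = 1.000, k = 0.9206; principal scales a = 1.000, b = 0.9206.
sin(ω/2) = (a − b)/(a + b) = 0.07942/1.921 = 0.04135, so ω = 2 arcsin(0.04135) ≈ 4.7°.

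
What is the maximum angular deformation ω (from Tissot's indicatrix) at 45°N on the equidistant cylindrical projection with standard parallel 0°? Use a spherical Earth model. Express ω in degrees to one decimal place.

Plate carrée maps x = Rλ, y = Rφ. The meridian scale is h = 1 and the parallel scale is k = 1/cos φ = sec φ.
At 45°: h = 1.000, k = 1.414; principal scales a = 1.414, b = 1.000.
sin(ω/2) = (a − b)/(a + b) = 0.4142/2.414 = 0.1716, so ω = 2 arcsin(0.1716) ≈ 19.8°.

19.8°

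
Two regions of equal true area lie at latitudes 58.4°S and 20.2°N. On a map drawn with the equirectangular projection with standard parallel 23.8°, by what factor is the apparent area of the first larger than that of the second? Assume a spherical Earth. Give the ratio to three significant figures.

1.79

In the equirectangular projection with standard parallel φ₀ = 23.8° (x = Rλ cos φ₀, y = Rφ), meridians are true-scale (h = 1) and the parallel scale is k = cos φ₀ / cos φ.
Areal scale at 58.4°: h·k = 1.000 × 1.746 = 1.746.
Areal scale at 20.2°: h·k = 1.000 × 0.9749 = 0.9749.
Ratio = 1.746/0.9749 ≈ 1.79.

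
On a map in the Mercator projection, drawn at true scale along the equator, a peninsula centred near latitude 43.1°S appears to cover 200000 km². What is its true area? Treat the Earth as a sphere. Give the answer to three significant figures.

For Mercator, h = k = sec φ (a conformal cylindrical projection has a single point scale, 1/cos φ).
Areal scale = k² = sec²φ = 1/cos²(43.1°) = 1/0.7302² = 1.876.
True area = apparent / (areal scale) = 200000 / 1.876 ≈ 107000 km².

107000 km²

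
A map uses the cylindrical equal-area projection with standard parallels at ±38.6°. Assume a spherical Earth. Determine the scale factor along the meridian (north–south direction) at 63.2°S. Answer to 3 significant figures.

0.577

Cylindrical equal-area (φ₀ = 38.6°): h = cos φ / cos 38.6° along meridians, k = cos 38.6° / cos φ along parallels; h·k = 1.
h = cos 63.2° / cos 38.6° = 0.4509/0.7815 = 0.5769.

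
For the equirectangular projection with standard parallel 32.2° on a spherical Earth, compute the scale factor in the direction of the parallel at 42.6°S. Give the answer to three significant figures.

With standard parallel φ₀ = 32.2°, the equirectangular projection gives x = Rλ cos φ₀, y = Rφ, so h = 1 and k = cos 32.2° / cos φ.
k = cos 32.2° / cos 42.6° = 0.8462/0.7361 = 1.150.

1.15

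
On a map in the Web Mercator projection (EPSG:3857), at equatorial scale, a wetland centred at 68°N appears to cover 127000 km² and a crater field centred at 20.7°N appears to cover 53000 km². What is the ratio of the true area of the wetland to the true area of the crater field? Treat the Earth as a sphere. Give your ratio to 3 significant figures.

0.384

On Mercator the areal scale is sec²φ, so true area = apparent × cos²φ.
True area of wetland: 127000 × cos²(68°) = 127000 × 0.1403 = 17820 km².
True area of crater field: 53000 × cos²(20.7°) = 53000 × 0.8751 = 46380 km².
Ratio = 17820 / 46380 ≈ 0.384.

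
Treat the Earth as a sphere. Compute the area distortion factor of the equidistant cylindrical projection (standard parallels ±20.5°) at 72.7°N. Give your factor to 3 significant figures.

With standard parallel φ₀ = 20.5°, the equirectangular projection gives x = Rλ cos φ₀, y = Rφ, so h = 1 and k = cos 20.5° / cos φ.
Areal scale = h·k = 1 × cos φ₀ / cos φ; at 72.7°, h = 1.000, k = 3.150, so h·k = 3.150.

3.15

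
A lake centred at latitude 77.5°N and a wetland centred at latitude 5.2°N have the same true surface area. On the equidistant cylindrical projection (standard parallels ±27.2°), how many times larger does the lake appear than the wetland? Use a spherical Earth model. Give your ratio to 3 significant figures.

4.60

With standard parallel φ₀ = 27.2°, the equirectangular projection gives x = Rλ cos φ₀, y = Rφ, so h = 1 and k = cos 27.2° / cos φ.
Areal scale at 77.5°: h·k = 1.000 × 4.109 = 4.109.
Areal scale at 5.2°: h·k = 1.000 × 0.8931 = 0.8931.
Ratio = 4.109/0.8931 ≈ 4.60.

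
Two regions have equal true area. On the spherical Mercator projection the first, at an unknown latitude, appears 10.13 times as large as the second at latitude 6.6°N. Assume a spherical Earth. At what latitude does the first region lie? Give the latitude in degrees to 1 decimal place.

Mercator areal scale is sec²φ, so apparent-area ratio = sec²φ₁ / sec²φ₂ = cos²φ₂ / cos²φ₁.
cos²φ₂ / cos²φ₁ = 10.13  ⇒  cos φ₁ = cos 6.6° / √10.13 = 0.9934/3.183 = 0.3121.
φ₁ = arccos(0.3121) ≈ 71.8°.

71.8°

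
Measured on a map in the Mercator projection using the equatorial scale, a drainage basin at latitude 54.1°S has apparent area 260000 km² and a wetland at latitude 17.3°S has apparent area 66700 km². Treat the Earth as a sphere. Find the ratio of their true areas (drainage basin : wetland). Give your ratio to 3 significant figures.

1.47

On Mercator the areal scale is sec²φ, so true area = apparent × cos²φ.
True area of drainage basin: 260000 × cos²(54.1°) = 260000 × 0.3438 = 89400 km².
True area of wetland: 66700 × cos²(17.3°) = 66700 × 0.9116 = 60800 km².
Ratio = 89400 / 60800 ≈ 1.47.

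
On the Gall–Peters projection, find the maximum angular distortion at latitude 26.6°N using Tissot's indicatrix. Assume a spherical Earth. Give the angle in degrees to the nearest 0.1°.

26.7°

Gall–Peters is a cylindrical equal-area projection with standard parallels at ±45°. Cylindrical equal-area (φ₀ = 45°): h = cos φ / cos 45° along meridians, k = cos 45° / cos φ along parallels; h·k = 1.
At 26.6°: h = 1.265, k = 0.7908; principal scales a = 1.265, b = 0.7908.
sin(ω/2) = (a − b)/(a + b) = 0.4737/2.055 = 0.2305, so ω = 2 arcsin(0.2305) ≈ 26.7°.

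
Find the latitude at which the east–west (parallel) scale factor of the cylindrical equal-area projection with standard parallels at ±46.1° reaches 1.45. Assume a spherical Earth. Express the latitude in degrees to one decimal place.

Cylindrical equal-area (φ₀ = 46.1°): h = cos φ / cos 46.1° along meridians, k = cos 46.1° / cos φ along parallels; h·k = 1.
k = cos φ₀ / cos φ = 1.45  ⇒  cos φ = cos 46.1° / 1.45 = 0.4782.
φ = arccos(0.4782) ≈ 61.4°.

61.4°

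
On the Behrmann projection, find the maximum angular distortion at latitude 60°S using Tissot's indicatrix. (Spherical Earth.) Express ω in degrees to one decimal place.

The Behrmann projection is cylindrical equal-area with φ₀ = 30°. For cylindrical equal-area with standard parallel φ₀, h = cos φ / cos φ₀ and k = cos φ₀ / cos φ, so h·k = 1.
At 60°: h = 0.5774, k = 1.732; principal scales a = 1.732, b = 0.5774.
sin(ω/2) = (a − b)/(a + b) = 1.155/2.309 = 0.5000, so ω = 2 arcsin(0.5000) ≈ 60.0°.

60.0°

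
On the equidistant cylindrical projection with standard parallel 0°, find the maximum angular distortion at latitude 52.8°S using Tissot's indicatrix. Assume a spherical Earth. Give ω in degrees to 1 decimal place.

28.5°

For the equirectangular projection with φ₀ = 0 (plate carrée), h = 1 along meridians and k = sec φ along parallels.
At 52.8°: h = 1.000, k = 1.654; principal scales a = 1.654, b = 1.000.
sin(ω/2) = (a − b)/(a + b) = 0.6540/2.654 = 0.2464, so ω = 2 arcsin(0.2464) ≈ 28.5°.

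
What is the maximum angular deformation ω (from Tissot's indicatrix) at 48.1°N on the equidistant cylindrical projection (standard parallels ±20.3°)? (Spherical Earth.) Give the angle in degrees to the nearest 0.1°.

19.4°

In the equirectangular projection with standard parallel φ₀ = 20.3° (x = Rλ cos φ₀, y = Rφ), meridians are true-scale (h = 1) and the parallel scale is k = cos φ₀ / cos φ.
At 48.1°: h = 1.000, k = 1.404; principal scales a = 1.404, b = 1.000.
sin(ω/2) = (a − b)/(a + b) = 0.4044/2.404 = 0.1682, so ω = 2 arcsin(0.1682) ≈ 19.4°.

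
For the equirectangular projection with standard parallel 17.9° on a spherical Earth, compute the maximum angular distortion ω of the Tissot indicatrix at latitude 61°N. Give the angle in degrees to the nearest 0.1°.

The equidistant cylindrical projection with φ₀ = 17.9° has h = 1 (meridians true) and k = cos φ₀ / cos φ along parallels.
At 61°: h = 1.000, k = 1.963; principal scales a = 1.963, b = 1.000.
sin(ω/2) = (a − b)/(a + b) = 0.9628/2.963 = 0.3250, so ω = 2 arcsin(0.3250) ≈ 37.9°.

37.9°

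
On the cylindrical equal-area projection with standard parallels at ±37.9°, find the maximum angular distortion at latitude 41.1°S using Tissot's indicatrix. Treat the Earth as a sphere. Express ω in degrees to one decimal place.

Cylindrical equal-area (φ₀ = 37.9°): h = cos φ / cos 37.9° along meridians, k = cos 37.9° / cos φ along parallels; h·k = 1.
At 41.1°: h = 0.9550, k = 1.047; principal scales a = 1.047, b = 0.9550.
sin(ω/2) = (a − b)/(a + b) = 0.09215/2.002 = 0.04603, so ω = 2 arcsin(0.04603) ≈ 5.3°.

5.3°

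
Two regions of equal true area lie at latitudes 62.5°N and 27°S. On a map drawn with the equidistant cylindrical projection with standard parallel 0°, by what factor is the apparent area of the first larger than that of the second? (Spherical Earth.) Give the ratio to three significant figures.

1.93

In the plate carrée (x = Rλ, y = Rφ), meridians are true-scale (h = 1) and parallels are stretched by k = sec φ.
Areal scale at 62.5°: h·k = 1.000 × 2.166 = 2.166.
Areal scale at 27°: h·k = 1.000 × 1.122 = 1.122.
Ratio = 2.166/1.122 ≈ 1.93.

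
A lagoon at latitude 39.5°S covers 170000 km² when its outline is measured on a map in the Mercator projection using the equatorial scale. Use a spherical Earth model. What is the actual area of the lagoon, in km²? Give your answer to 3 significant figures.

Mercator is conformal, so the point scale is isotropic: h = k = sec φ = 1/cos φ.
Areal scale = k² = sec²φ = 1/cos²(39.5°) = 1/0.7716² = 1.680.
True area = apparent / (areal scale) = 170000 / 1.680 ≈ 101000 km².

101000 km²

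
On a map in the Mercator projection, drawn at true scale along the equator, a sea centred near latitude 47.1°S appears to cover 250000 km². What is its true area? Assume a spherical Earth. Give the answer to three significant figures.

Mercator is conformal, so the point scale is isotropic: h = k = sec φ = 1/cos φ.
Areal scale = k² = sec²φ = 1/cos²(47.1°) = 1/0.6807² = 2.158.
True area = apparent / (areal scale) = 250000 / 2.158 ≈ 116000 km².

116000 km²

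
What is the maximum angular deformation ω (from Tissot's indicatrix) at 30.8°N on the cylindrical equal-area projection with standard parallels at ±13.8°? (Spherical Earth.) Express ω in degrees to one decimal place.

Cylindrical equal-area (φ₀ = 13.8°): h = cos φ / cos 13.8° along meridians, k = cos 13.8° / cos φ along parallels; h·k = 1.
At 30.8°: h = 0.8845, k = 1.131; principal scales a = 1.131, b = 0.8845.
sin(ω/2) = (a − b)/(a + b) = 0.2461/2.015 = 0.1221, so ω = 2 arcsin(0.1221) ≈ 14.0°.

14.0°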